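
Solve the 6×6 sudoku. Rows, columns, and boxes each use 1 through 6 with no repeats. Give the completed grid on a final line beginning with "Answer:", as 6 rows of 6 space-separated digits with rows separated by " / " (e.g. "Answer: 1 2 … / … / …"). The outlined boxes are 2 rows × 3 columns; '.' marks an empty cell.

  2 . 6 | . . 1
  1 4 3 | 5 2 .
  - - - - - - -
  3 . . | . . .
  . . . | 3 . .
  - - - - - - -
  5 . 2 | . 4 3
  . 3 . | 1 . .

Step 1. [r3c4∈{2,4,6}] 2 has one home in col 4: r3c4. So r3c4=2.
Step 2. [r2c6∈{6}] nothing but 6 survives at r2c6. So r2c6=6.
Step 3. [r4c2∈{1,2,5,6}] 2 has one home in row 4: r4c2. So r4c2=2.
Step 4. [r6c3∈{4}] r6c3 is down to just 4, so r6c3=4.
Step 5. [r6c1∈{6}] r6c1's peers cover all but 6, so r6c1=6.
Step 6. [r4c5∈{1,5,6}] in row 4, 6 fits only at r4c5 ⇒ r4c5=6.
Step 7. [r3c5∈{1,5}] r3c5 is the only open cell in col 5 admitting 1, so r3c5=1.
Step 8. [r3c3∈{5}] r3c3 has the single candidate 5. So r3c3=5.
Step 9. [r4c6∈{4,5}] in row 4, 5 fits only at r4c6 ⇒ r4c6=5.
Step 10. [r1c5∈{3}] only 3 remains possible at r1c5. So r1c5=3.
Step 11. [r4c1∈{4}] only 4 remains possible at r4c1. So r4c1=4.
Step 12. [r3c6∈{4}] only 4 remains possible at r3c6. So r3c6=4.
Step 13. [r1c4∈{4}] r1c4 is down to just 4. So r1c4=4.
Step 14. [r4c3∈{1}] r4c3 is down to just 1 ⇒ r4c3=1.
Step 15. [r6c5∈{5}] r6c5 is down to just 5. So r6c5=5.
Step 16. [r3c2∈{6}] r3c2 has the single candidate 6. So r3c2=6.
Step 17. [r5c2∈{1}] r5c2 has the single candidate 1, so r5c2=1.
Step 18. [r6c6∈{2}] r6c6's peers cover all but 2. So r6c6=2.
Step 19. [r1c2∈{5}] r1c2 has the single candidate 5, so r1c2=5.
Step 20. [r5c4∈{6}] nothing but 6 survives at r5c4, so r5c4=6.

Answer: 2 5 6 4 3 1 / 1 4 3 5 2 6 / 3 6 5 2 1 4 / 4 2 1 3 6 5 / 5 1 2 6 4 3 / 6 3 4 1 5 2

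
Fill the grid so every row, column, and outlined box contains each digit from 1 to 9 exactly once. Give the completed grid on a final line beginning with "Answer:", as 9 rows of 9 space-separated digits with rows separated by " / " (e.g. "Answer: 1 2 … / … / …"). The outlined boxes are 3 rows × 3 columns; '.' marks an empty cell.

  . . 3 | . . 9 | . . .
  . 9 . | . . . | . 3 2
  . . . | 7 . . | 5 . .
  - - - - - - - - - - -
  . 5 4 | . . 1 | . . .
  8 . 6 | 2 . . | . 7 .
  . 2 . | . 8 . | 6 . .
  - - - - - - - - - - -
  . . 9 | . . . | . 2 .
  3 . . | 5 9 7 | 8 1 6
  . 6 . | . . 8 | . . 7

Step 1. [r3c6∈{2,3,4,6}] col 6 places 2 nowhere but r3c6. So r3c6=2.
Step 2. [r3c5∈{1,3,4,6}] row 3 places 3 nowhere but r3c5, so r3c5=3.
Step 3. [r1c1∈{1,2,4,5,6,7}] 2 has one home in row 1: r1c1. So r1c1=2.
Step 4. [r1c5∈{1,4,5,6}] 5 has one home in row 1: r1c5. So r1c5=5.
Step 5. [r5c5∈{4}] nothing but 4 survives at r5c5 ⇒ r5c5=4.
Step 6. [r7c2∈{1,4,7,8}] across row 7, 8 lands solely at r7c2. So r7c2=8.
Step 7. [r7c1∈{1,4,5,7}] across row 7, 7 lands solely at r7c1, so r7c1=7.
Step 8. [r7c9∈{3,4,5}] row 7 places 5 nowhere but r7c9. So r7c9=5.
Step 9. [r4c1∈{9}] only 9 remains possible at r4c1, so r4c1=9.
Step 10. [r6c1∈{1}] only 1 remains possible at r6c1. So r6c1=1.
Step 11. [r9c3∈{1,2,5}] across box 7, 1 lands solely at r9c3 ⇒ r9c3=1.
Step 12. [r1c2∈{1,4,7}] in col 2, 7 fits only at r1c2, so r1c2=7.
Step 13. [r4c8∈{8}] only 8 remains possible at r4c8 ⇒ r4c8=8.
Step 14. [r4c9∈{3}] r4c9's peers cover all but 3 ⇒ r4c9=3.
Step 15. [r4c4∈{6}] r4c4 has the single candidate 6, so r4c4=6.
Step 16. [r6c4∈{3,9}] in col 4, 9 fits only at r6c4. So r6c4=9.
Step 17. [r6c9∈{4}] r6c9 is down to just 4. So r6c9=4.
Step 18. [r6c6∈{3,5}] in row 6, 3 fits only at r6c6, so r6c6=3.
Step 19. [r3c2∈{1,4}] across col 2, 1 lands solely at r3c2. So r3c2=1.
Step 20. [r3c3∈{8}] r3c3's peers cover all but 8, so r3c3=8.
Step 21. [r2c4∈{1,4,8}] 8 has one home in row 2: r2c4. So r2c4=8.
Step 22. [r9c1∈{4,5}] across row 9, 5 lands solely at r9c1, so r9c1=5.
Step 23. [r2c7∈{1,4,7}] across row 2, 7 lands solely at r2c7. So r2c7=7.
Step 24. [r2c5∈{1,6}] across row 2, 1 lands solely at r2c5. So r2c5=1.
Step 25. [r1c4∈{4}] only 4 remains possible at r1c4. So r1c4=4.
Step 26. [r3c8∈{4,6,9}] in box 3, 4 fits only at r3c8 ⇒ r3c8=4.
Step 27. [r9c7∈{3,4,9}] r9c7 is the only open cell in row 9 admitting 4 ⇒ r9c7=4.
Step 28. [r5c7∈{1,9}] in col 7, 9 fits only at r5c7 ⇒ r5c7=9.
Step 29. [r2c6∈{6}] r2c6 has the single candidate 6. So r2c6=6.
Step 30. [r1c9∈{1,8}] across row 1, 8 lands solely at r1c9. So r1c9=8.
Step 31. [r9c4∈{3}] r9c4's peers cover all but 3 ⇒ r9c4=3.
Step 32. [r2c3∈{5}] r2c3's peers cover all but 5, so r2c3=5.
Step 33. [r5c6∈{5}] nothing but 5 survives at r5c6 ⇒ r5c6=5.
Step 34. [r3c1∈{6}] only 6 remains possible at r3c1. So r3c1=6.
Step 35. [r5c2∈{3}] r5c2's peers cover all but 3 ⇒ r5c2=3.
Step 36. [r4c5∈{7}] only 7 remains possible at r4c5 ⇒ r4c5=7.
Step 37. [r7c5∈{6}] r7c5's peers cover all but 6. So r7c5=6.
Step 38. [r8c2∈{4}] nothing but 4 survives at r8c2. So r8c2=4.
Step 39. [r6c8∈{5}] nothing but 5 survives at r6c8. So r6c8=5.
Step 40. [r8c3∈{2}] r8c3's peers cover all but 2. So r8c3=2.
Step 41. [r7c6∈{4}] nothing but 4 survives at r7c6, so r7c6=4.
Step 42. [r4c7∈{2}] r4c7 has the single candidate 2, so r4c7=2.
Step 43. [r5c9∈{1}] r5c9 is down to just 1 ⇒ r5c9=1.
Step 44. [r3c9∈{9}] r3c9's peers cover all but 9 ⇒ r3c9=9.
Step 45. [r7c4∈{1}] r7c4 is down to just 1. So r7c4=1.
Step 46. [r1c7∈{1}] only 1 remains possible at r1c7 ⇒ r1c7=1.
Step 47. [r6c3∈{7}] only 7 remains possible at r6c3. So r6c3=7.
Step 48. [r7c7∈{3}] r7c7's peers cover all but 3. So r7c7=3.
Step 49. [r1c8∈{6}] only 6 remains possible at r1c8 ⇒ r1c8=6.
Step 50. [r2c1∈{4}] r2c1 is down to just 4, so r2c1=4.
Step 51. [r9c8∈{9}] r9c8 is down to just 9. So r9c8=9.
Step 52. [r9c5∈{2}] r9c5's peers cover all but 2. So r9c5=2.

Answer: 2 7 3 4 5 9 1 6 8 / 4 9 5 8 1 6 7 3 2 / 6 1 8 7 3 2 5 4 9 / 9 5 4 6 7 1 2 8 3 / 8 3 6 2 4 5 9 7 1 / 1 2 7 9 8 3 6 5 4 / 7 8 9 1 6 4 3 2 5 / 3 4 2 5 9 7 8 1 6 / 5 6 1 3 2 8 4 9 7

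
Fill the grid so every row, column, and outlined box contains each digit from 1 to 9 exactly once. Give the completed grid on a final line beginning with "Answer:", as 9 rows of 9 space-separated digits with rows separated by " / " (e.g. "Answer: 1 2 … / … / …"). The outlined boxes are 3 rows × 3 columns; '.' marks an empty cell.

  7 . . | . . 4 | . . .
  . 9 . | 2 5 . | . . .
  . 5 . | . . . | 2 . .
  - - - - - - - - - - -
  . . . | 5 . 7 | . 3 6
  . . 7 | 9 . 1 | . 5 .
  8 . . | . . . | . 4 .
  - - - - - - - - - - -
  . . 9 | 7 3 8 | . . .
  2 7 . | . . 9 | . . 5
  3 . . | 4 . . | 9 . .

Step 1. [r8c7∈{1,3,4,6,8}] across row 8, 3 lands solely at r8c7 ⇒ r8c7=3.
Step 2. [r8c3∈{1,4,6,8}] in row 8, 4 fits only at r8c3, so r8c3=4.
Step 3. [r8c8∈{1,6,8}] r8c8 is the only open cell in row 8 admitting 8, so r8c8=8.
Step 4. [r3c5∈{1,6,7,8,9}] in col 5, 7 fits only at r3c5 ⇒ r3c5=7.
Step 5. [r5c2∈{2,3,4,6}] 3 has one home in row 5: r5c2, so r5c2=3.
Step 6. [r5c7∈{8}] only 8 remains possible at r5c7 ⇒ r5c7=8.
Step 7. [r4c7∈{1}] r4c7 is down to just 1. So r4c7=1.
Step 8. [r4c3∈{2}] r4c3 is down to just 2. So r4c3=2.
Step 9. [r1c5∈{1,6,8,9}] in col 5, 9 fits only at r1c5. So r1c5=9.
Step 10. [r5c9∈{2}] nothing but 2 survives at r5c9, so r5c9=2.
Step 11. [r7c1∈{1,5,6}] in row 7, 5 fits only at r7c1, so r7c1=5.
Step 12. [r1c2∈{1,2,6,8}] 2 has one home in row 1: r1c2, so r1c2=2.
Step 13. [r3c8∈{1,6,9}] in col 8, 9 fits only at r3c8. So r3c8=9.
Step 14. [r4c2∈{4}] r4c2's peers cover all but 4. So r4c2=4.
Step 15. [r5c1∈{6}] r5c1's peers cover all but 6. So r5c1=6.
Step 16. [r6c2∈{1}] r6c2 is down to just 1, so r6c2=1.
Step 17. [r9c3∈{1,6,8}] in box 7, 1 fits only at r9c3, so r9c3=1.
Step 18. [r7c2∈{6}] only 6 remains possible at r7c2 ⇒ r7c2=6.
Step 19. [r9c8∈{2,6,7}] across box 9, 6 lands solely at r9c8, so r9c8=6.
Step 20. [r1c8∈{1}] nothing but 1 survives at r1c8, so r1c8=1.
Step 21. [r3c4∈{1,3,6,8}] 1 has one home in box 2: r3c4 ⇒ r3c4=1.
Step 22. [r1c4∈{3,6,8}] 8 has one home in col 4: r1c4. So r1c4=8.
Step 23. [r1c9∈{3}] nothing but 3 survives at r1c9 ⇒ r1c9=3.
Step 24. [r1c3∈{6}] r1c3 is down to just 6 ⇒ r1c3=6.
Step 25. [r2c7∈{4,6,7}] 6 has one home in col 7: r2c7 ⇒ r2c7=6.
Step 26. [r2c6∈{3}] r2c6's peers cover all but 3, so r2c6=3.
Step 27. [r3c1∈{4}] r3c1's peers cover all but 4, so r3c1=4.
Step 28. [r2c9∈{4,7,8}] 4 has one home in row 2: r2c9, so r2c9=4.
Step 29. [r9c5∈{2}] nothing but 2 survives at r9c5 ⇒ r9c5=2.
Step 30. [r6c5∈{6}] r6c5 is down to just 6 ⇒ r6c5=6.
Step 31. [r9c9∈{7}] r9c9's peers cover all but 7 ⇒ r9c9=7.
Step 32. [r3c9∈{8}] r3c9's peers cover all but 8 ⇒ r3c9=8.
Step 33. [r3c6∈{6}] r3c6's peers cover all but 6. So r3c6=6.
Step 34. [r4c1∈{9}] only 9 remains possible at r4c1. So r4c1=9.
Step 35. [r6c6∈{2}] r6c6 has the single candidate 2. So r6c6=2.
Step 36. [r7c7∈{4}] only 4 remains possible at r7c7. So r7c7=4.
Step 37. [r2c8∈{7}] r2c8 has the single candidate 7 ⇒ r2c8=7.
Step 38. [r3c3∈{3}] r3c3's peers cover all but 3, so r3c3=3.
Step 39. [r2c3∈{8}] r2c3 is down to just 8. So r2c3=8.
Step 40. [r6c3∈{5}] nothing but 5 survives at r6c3, so r6c3=5.
Step 41. [r9c2∈{8}] r9c2 is down to just 8, so r9c2=8.
Step 42. [r7c8∈{2}] nothing but 2 survives at r7c8 ⇒ r7c8=2.
Step 43. [r8c4∈{6}] r8c4 has the single candidate 6, so r8c4=6.
Step 44. [r6c7∈{7}] r6c7 is down to just 7. So r6c7=7.
Step 45. [r9c6∈{5}] r9c6's peers cover all but 5, so r9c6=5.
Step 46. [r6c9∈{9}] nothing but 9 survives at r6c9 ⇒ r6c9=9.
Step 47. [r6c4∈{3}] nothing but 3 survives at r6c4. So r6c4=3.
Step 48. [r2c1∈{1}] r2c1 is down to just 1. So r2c1=1.
Step 49. [r1c7∈{5}] only 5 remains possible at r1c7. So r1c7=5.
Step 50. [r4c5∈{8}] nothing but 8 survives at r4c5 ⇒ r4c5=8.
Step 51. [r5c5∈{4}] nothing but 4 survives at r5c5 ⇒ r5c5=4.
Step 52. [r8c5∈{1}] r8c5 has the single candidate 1. So r8c5=1.
Step 53. [r7c9∈{1}] r7c9 is down to just 1, so r7c9=1.

Answer: 7 2 6 8 9 4 5 1 3 / 1 9 8 2 5 3 6 7 4 / 4 5 3 1 7 6 2 9 8 / 9 4 2 5 8 7 1 3 6 / 6 3 7 9 4 1 8 5 2 / 8 1 5 3 6 2 7 4 9 / 5 6 9 7 3 8 4 2 1 / 2 7 4 6 1 9 3 8 5 / 3 8 1 4 2 5 9 6 7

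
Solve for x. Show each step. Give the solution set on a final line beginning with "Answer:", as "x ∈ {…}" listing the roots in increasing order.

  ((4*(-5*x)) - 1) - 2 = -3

Step 1. [((4*(-5*x)) - 1) - 2 = -3] peel the -2: add 2 from each side, so sub: (4*(-5*x)) - 1 = -1.
Step 2. [(4*(-5*x)) - 1 = -1] -1 is outermost — add 1 both sides. So sub: 4*(-5*x) = 0.
Step 3. [4*(-5*x) = 0] divide by the outer 4. So div: -5*x = 0.
Step 4. [-5*x = 0] leading coefficient -5: divide by -5, so div: x = 0.

Answer: x ∈ {0}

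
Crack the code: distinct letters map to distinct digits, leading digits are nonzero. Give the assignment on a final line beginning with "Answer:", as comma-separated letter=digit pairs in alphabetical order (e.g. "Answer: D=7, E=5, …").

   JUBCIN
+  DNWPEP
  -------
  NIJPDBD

Step 1. [col 1: N + P ≡ D (mod 10)] column 1 (N + P ≡ D (mod 10), carry-in 0) doesn't pin P yet; pick P=5 and continue ⇒ P=5.
Step 2. [col 1: N + P ≡ D (mod 10)] no forcing yet in column 1 (carry-in 0); N=1 is free and consistent — try it, so N=1.
Step 3. [col 1: N + P ≡ D (mod 10)] column 1: given N=1, P=5, carry-in 0, and digits 1,5 already taken and all letters distinct, N+P≡D (mod 10) forces D=6 ⇒ D=6.
Step 4. [col 2: I + E ≡ B (mod 10)] E=9 is one option consistent with column 2 (I + E ≡ B (mod 10), carry-in 0) — take it. So E=9.
Step 5. [col 2: I + E ≡ B (mod 10)] B=3 is one option consistent with column 2 (I + E ≡ B (mod 10), carry-in 0) — take it. So B=3.
Step 6. [col 2: I + E ≡ B (mod 10)] column 2: given E=9, B=3, carry-in 0, and digits 1,3,5,6,9 already taken and all letters distinct, I+E≡B (mod 10) forces I=4. So I=4.
Step 7. [col 3: C + P ≡ D (mod 10)] in column 3 we have C+P≡D with carry-in 1; given P=5, D=6 and digits 1,3,4,5,6,9 already taken and all letters distinct, that pins C to 0 ⇒ C=0.
Step 8. [col 4: B + W ≡ P (mod 10)] column 4: given B=3, P=5, carry-in 0, and digits 0,1,3,4,5,6,9 already taken and all letters distinct, B+W≡P (mod 10) forces W=2 ⇒ W=2.
Step 9. [col 5: U + N ≡ J (mod 10)] column 5 reads U+N+carry(0)=J with N=1; with digits 0,1,2,3,4,5,6,9 already taken and all letters distinct, the only value for U is 7. So U=7.
Step 10. [col 5: U + N ≡ J (mod 10)] column 5: given U=7, N=1, carry-in 0, and digits 0,1,2,3,4,5,6,7,9 already taken and all letters distinct, U+N≡J (mod 10) forces J=8, so J=8.

Answer: B=3, C=0, D=6, E=9, I=4, J=8, N=1, P=5, U=7, W=2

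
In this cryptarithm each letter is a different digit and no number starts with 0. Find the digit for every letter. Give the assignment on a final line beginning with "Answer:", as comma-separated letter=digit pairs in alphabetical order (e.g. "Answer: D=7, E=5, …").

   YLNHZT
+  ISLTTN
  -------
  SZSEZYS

Step 1. [col 1: T + N ≡ S (mod 10)] several values work for N in column 1 (T + N ≡ S (mod 10), carry-in 0); try N=6. So N=6.
Step 2. [col 1: T + N ≡ S (mod 10)] several values work for S in column 1 (T + N ≡ S (mod 10), carry-in 0); try S=1. So S=1.
Step 3. [col 1: T + N ≡ S (mod 10)] from column 1 (N=6, S=1, carry-in 0, digits 1,6 already taken and all letters distinct): T must equal 5 ⇒ T=5.
Step 4. [col 2: Z + T ≡ Y (mod 10)] no forcing yet in column 2 (carry-in 1); Y=9 is free and consistent — try it. So Y=9.
Step 5. [col 2: Z + T ≡ Y (mod 10)] column 2: given T=5, Y=9, carry-in 1, and digits 1,5,6,9 already taken and all letters distinct, Z+T≡Y (mod 10) forces Z=3 ⇒ Z=3.
Step 6. [col 3: H + T ≡ Z (mod 10)] column 3 reads H+T+carry(0)=Z with T=5, Z=3; with digits 1,3,5,6,9 already taken and all letters distinct, the only value for H is 8, so H=8.
Step 7. [col 4: N + L ≡ E (mod 10)] several values work for L in column 4 (N + L ≡ E (mod 10), carry-in 1); try L=0, so L=0.
Step 8. [col 4: N + L ≡ E (mod 10)] column 4: given N=6, L=0, carry-in 1, and digits 0,1,3,5,6,8,9 already taken and all letters distinct, N+L≡E (mod 10) forces E=7 ⇒ E=7.
Step 9. [col 6: Y + I ≡ Z (mod 10)] column 6: given Y=9, Z=3, carry-in 0, and digits 0,1,3,5,6,7,8,9 already taken and all letters distinct, Y+I≡Z (mod 10) forces I=4, so I=4.

Answer: E=7, H=8, I=4, L=0, N=6, S=1, T=5, Y=9, Z=3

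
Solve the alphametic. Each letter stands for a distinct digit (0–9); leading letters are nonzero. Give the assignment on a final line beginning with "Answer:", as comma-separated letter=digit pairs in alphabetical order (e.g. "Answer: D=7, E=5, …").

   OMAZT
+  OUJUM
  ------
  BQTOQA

Step 1. [col 1: T + M ≡ A (mod 10)] T=9 is one option consistent with column 1 (T + M ≡ A (mod 10), carry-in 0) — take it, so T=9.
Step 2. [B] B is the leading digit of a 6-digit sum of two 5-digit numbers; the final carry is exactly 1. So B=1.
Step 3. [col 1: T + M ≡ A (mod 10)] no forcing yet in column 1 (carry-in 0); A=5 is free and consistent — try it ⇒ A=5.
Step 4. [col 1: T + M ≡ A (mod 10)] from column 1 (T=9, A=5, carry-in 0, digits 1,5,9 already taken and all letters distinct): M must equal 6. So M=6.
Step 5. [col 2: Z + U ≡ Q (mod 10)] Z=0 is one option consistent with column 2 (Z + U ≡ Q (mod 10), carry-in 1) — take it. So Z=0.
Step 6. [col 2: Z + U ≡ Q (mod 10)] U=3 is one option consistent with column 2 (Z + U ≡ Q (mod 10), carry-in 1) — take it ⇒ U=3.
Step 7. [col 2: Z + U ≡ Q (mod 10)] column 2 reads Z+U+carry(1)=Q with Z=0, U=3; with digits 0,1,3,5,6,9 already taken and all letters distinct, the only value for Q is 4, so Q=4.
Step 8. [col 3: A + J ≡ O (mod 10)] column 3 (A + J ≡ O (mod 10), carry-in 0) doesn't pin J yet; pick J=2 and continue, so J=2.
Step 9. [col 3: A + J ≡ O (mod 10)] column 3 reads A+J+carry(0)=O with A=5, J=2; with digits 0,1,2,3,4,5,6,9 already taken and all letters distinct, the only value for O is 7, so O=7.

Answer: A=5, B=1, J=2, M=6, O=7, Q=4, T=9, U=3, Z=0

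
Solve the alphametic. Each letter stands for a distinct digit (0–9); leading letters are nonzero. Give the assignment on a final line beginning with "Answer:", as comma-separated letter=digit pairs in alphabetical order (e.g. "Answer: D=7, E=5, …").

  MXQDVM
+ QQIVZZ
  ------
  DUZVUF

Step 1. [col 1: M + Z ≡ F (mod 10)] M=2 is one option consistent with column 1 (M + Z ≡ F (mod 10), carry-in 0) — take it. So M=2.
Step 2. [col 1: M + Z ≡ F (mod 10)] several values work for F in column 1 (M + Z ≡ F (mod 10), carry-in 0); try F=0. So F=0.
Step 3. [col 1: M + Z ≡ F (mod 10)] from column 1 (M=2, F=0, carry-in 0, digits 0,2 already taken and all letters distinct): Z must equal 8 ⇒ Z=8.
Step 4. [col 2: V + Z ≡ U (mod 10)] no forcing yet in column 2 (carry-in 1); V=4 is free and consistent — try it, so V=4.
Step 5. [col 2: V + Z ≡ U (mod 10)] column 2 reads V+Z+carry(1)=U with V=4, Z=8; with digits 0,2,4,8 already taken and all letters distinct, the only value for U is 3. So U=3.
Step 6. [col 3: D + V ≡ V (mod 10)] from column 3 (V=4, carry-in 1, digits 0,2,3,4,8 already taken and all letters distinct): D must equal 9. So D=9.
Step 7. [col 4: Q + I ≡ Z (mod 10)] column 4 (Q + I ≡ Z (mod 10), carry-in 1) doesn't pin Q yet; pick Q=6 and continue, so Q=6.
Step 8. [col 4: Q + I ≡ Z (mod 10)] column 4: given Q=6, Z=8, carry-in 1, and digits 0,2,3,4,6,8,9 already taken and all letters distinct, Q+I≡Z (mod 10) forces I=1, so I=1.
Step 9. [col 5: X + Q ≡ U (mod 10)] column 5: given Q=6, U=3, carry-in 0, and digits 0,1,2,3,4,6,8,9 already taken and all letters distinct, X+Q≡U (mod 10) forces X=7. So X=7.

Answer: D=9, F=0, I=1, M=2, Q=6, U=3, V=4, X=7, Z=8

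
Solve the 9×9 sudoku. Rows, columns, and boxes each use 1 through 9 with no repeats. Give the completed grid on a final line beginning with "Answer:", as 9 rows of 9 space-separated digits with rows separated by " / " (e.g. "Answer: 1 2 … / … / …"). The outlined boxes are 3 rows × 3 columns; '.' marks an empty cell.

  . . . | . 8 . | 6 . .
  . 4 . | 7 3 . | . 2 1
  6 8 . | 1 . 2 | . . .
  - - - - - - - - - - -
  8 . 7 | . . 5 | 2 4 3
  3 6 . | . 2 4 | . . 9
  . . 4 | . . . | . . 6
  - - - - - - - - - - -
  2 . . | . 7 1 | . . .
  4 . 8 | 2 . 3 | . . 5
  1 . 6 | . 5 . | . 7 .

Step 1. [r1c6∈{9}] only 9 remains possible at r1c6. So r1c6=9.
Step 2. [r2c7∈{5,8,9}] 8 has one home in row 2: r2c7. So r2c7=8.
Step 3. [r1c4∈{4,5}] col 4 places 5 nowhere but r1c4 ⇒ r1c4=5.
Step 4. [r1c8∈{3}] r1c8's peers cover all but 3. So r1c8=3.
Step 5. [r1c9∈{4,7}] across row 1, 4 lands solely at r1c9, so r1c9=4.
Step 6. [r5c4∈{8}] r5c4 is down to just 8. So r5c4=8.
Step 7. [r5c7∈{1,5,7}] in row 5, 7 fits only at r5c7, so r5c7=7.
Step 8. [r6c2∈{1,2,5,9}] across row 6, 2 lands solely at r6c2 ⇒ r6c2=2.
Step 9. [r7c2∈{3,5,9}] in col 2, 5 fits only at r7c2. So r7c2=5.
Step 10. [r9c2∈{3,9}] in col 2, 3 fits only at r9c2. So r9c2=3.
Step 11. [r7c3∈{9}] r7c3's peers cover all but 9, so r7c3=9.
Step 12. [r4c2∈{1,9}] 9 has one home in col 2: r4c2, so r4c2=9.
Step 13. [r6c1∈{5}] r6c1's peers cover all but 5 ⇒ r6c1=5.
Step 14. [r6c7∈{1}] nothing but 1 survives at r6c7, so r6c7=1.
Step 15. [r8c7∈{9}] r8c7 has the single candidate 9, so r8c7=9.
Step 16. [r8c5∈{6}] r8c5's peers cover all but 6, so r8c5=6.
Step 17. [r1c2∈{1,7}] col 2 places 1 nowhere but r1c2, so r1c2=1.
Step 18. [r7c9∈{8}] nothing but 8 survives at r7c9 ⇒ r7c9=8.
Step 19. [r3c7∈{5}] r3c7's peers cover all but 5 ⇒ r3c7=5.
Step 20. [r7c4∈{4}] r7c4's peers cover all but 4. So r7c4=4.
Step 21. [r6c5∈{9}] r6c5 has the single candidate 9. So r6c5=9.
Step 22. [r6c6∈{7}] r6c6 is down to just 7. So r6c6=7.
Step 23. [r1c1∈{7}] r1c1 is down to just 7 ⇒ r1c1=7.
Step 24. [r5c3∈{1}] r5c3 has the single candidate 1. So r5c3=1.
Step 25. [r8c8∈{1}] only 1 remains possible at r8c8, so r8c8=1.
Step 26. [r3c8∈{9}] r3c8 has the single candidate 9, so r3c8=9.
Step 27. [r9c6∈{8}] r9c6 is down to just 8. So r9c6=8.
Step 28. [r9c4∈{9}] r9c4 is down to just 9, so r9c4=9.
Step 29. [r9c9∈{2}] r9c9 has the single candidate 2, so r9c9=2.
Step 30. [r3c5∈{4}] r3c5's peers cover all but 4. So r3c5=4.
Step 31. [r2c3∈{5}] nothing but 5 survives at r2c3, so r2c3=5.
Step 32. [r7c8∈{6}] nothing but 6 survives at r7c8, so r7c8=6.
Step 33. [r8c2∈{7}] only 7 remains possible at r8c2. So r8c2=7.
Step 34. [r3c9∈{7}] nothing but 7 survives at r3c9, so r3c9=7.
Step 35. [r7c7∈{3}] r7c7 has the single candidate 3 ⇒ r7c7=3.
Step 36. [r4c5∈{1}] r4c5 has the single candidate 1, so r4c5=1.
Step 37. [r9c7∈{4}] only 4 remains possible at r9c7. So r9c7=4.
Step 38. [r5c8∈{5}] r5c8 has the single candidate 5 ⇒ r5c8=5.
Step 39. [r2c6∈{6}] r2c6 has the single candidate 6. So r2c6=6.
Step 40. [r3c3∈{3}] r3c3 has the single candidate 3 ⇒ r3c3=3.
Step 41. [r1c3∈{2}] r1c3 is down to just 2. So r1c3=2.
Step 42. [r4c4∈{6}] only 6 remains possible at r4c4, so r4c4=6.
Step 43. [r2c1∈{9}] r2c1 has the single candidate 9 ⇒ r2c1=9.
Step 44. [r6c4∈{3}] r6c4's peers cover all but 3 ⇒ r6c4=3.
Step 45. [r6c8∈{8}] only 8 remains possible at r6c8 ⇒ r6c8=8.

Answer: 7 1 2 5 8 9 6 3 4 / 9 4 5 7 3 6 8 2 1 / 6 8 3 1 4 2 5 9 7 / 8 9 7 6 1 5 2 4 3 / 3 6 1 8 2 4 7 5 9 / 5 2 4 3 9 7 1 8 6 / 2 5 9 4 7 1 3 6 8 / 4 7 8 2 6 3 9 1 5 / 1 3 6 9 5 8 4 7 2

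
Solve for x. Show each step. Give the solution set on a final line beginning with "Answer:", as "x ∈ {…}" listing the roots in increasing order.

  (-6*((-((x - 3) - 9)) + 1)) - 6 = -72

Step 1. [(-6*((-((x - 3) - 9)) + 1)) - 6 = -72] -6 | LHS and -6 | -72: pull -6 out, so factor: ((-((x - 3) - 9)) + 1) + 1 = 12.
Step 2. [((-((x - 3) - 9)) + 1) + 1 = 12] 1 comes off first (subtract 1). So sub: (-((x - 3) - 9)) + 1 = 11.
Step 3. [(-((x - 3) - 9)) + 1 = 11] 1 comes off first (subtract 1). So sub: -((x - 3) - 9) = 10.
Step 4. [-((x - 3) - 9) = 10] LHS negated; negate both sides, so neg: (x - 3) - 9 = -10.
Step 5. [(x - 3) - 9 = -10] add 9: x sits inside (… - 9). So sub: x - 3 = -1.
Step 6. [x - 3 = -1] -3 is outermost — add 3 both sides ⇒ sub: x = 2.

Answer: x ∈ {2}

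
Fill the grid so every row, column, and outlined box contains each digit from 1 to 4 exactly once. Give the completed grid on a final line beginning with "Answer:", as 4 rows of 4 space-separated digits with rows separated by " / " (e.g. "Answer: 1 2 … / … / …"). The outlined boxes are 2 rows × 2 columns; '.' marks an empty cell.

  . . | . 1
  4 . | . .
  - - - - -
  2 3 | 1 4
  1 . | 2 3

Step 1. [r2c4∈{2}] only 2 remains possible at r2c4. So r2c4=2.
Step 2. [r1c3∈{3,4}] r1c3 is the only open cell in row 1 admitting 4. So r1c3=4.
Step 3. [r4c2∈{4}] nothing but 4 survives at r4c2, so r4c2=4.
Step 4. [r2c2∈{1}] r2c2 has the single candidate 1. So r2c2=1.
Step 5. [r1c1∈{3}] r1c1's peers cover all but 3. So r1c1=3.
Step 6. [r2c3∈{3}] r2c3's peers cover all but 3 ⇒ r2c3=3.
Step 7. [r1c2∈{2}] r1c2's peers cover all but 2. So r1c2=2.

Answer: 3 2 4 1 / 4 1 3 2 / 2 3 1 4 / 1 4 2 3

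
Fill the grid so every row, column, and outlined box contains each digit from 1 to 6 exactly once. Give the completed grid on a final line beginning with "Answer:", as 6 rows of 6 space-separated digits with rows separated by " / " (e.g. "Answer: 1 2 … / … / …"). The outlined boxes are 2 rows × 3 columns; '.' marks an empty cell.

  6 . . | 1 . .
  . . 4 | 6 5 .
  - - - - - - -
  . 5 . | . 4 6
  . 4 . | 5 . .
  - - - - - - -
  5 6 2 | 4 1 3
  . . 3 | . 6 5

Step 1. [r2c6∈{2}] r2c6's peers cover all but 2, so r2c6=2.
Step 2. [r4c5∈{2,3}] 2 has one home in col 5: r4c5 ⇒ r4c5=2.
Step 3. [r3c3∈{1}] r3c3 is down to just 1. So r3c3=1.
Step 4. [r4c1∈{3}] r4c1 has the single candidate 3 ⇒ r4c1=3.
Step 5. [r2c1∈{1}] nothing but 1 survives at r2c1 ⇒ r2c1=1.
Step 6. [r1c2∈{2,3}] across row 1, 2 lands solely at r1c2 ⇒ r1c2=2.
Step 7. [r4c6∈{1}] nothing but 1 survives at r4c6 ⇒ r4c6=1.
Step 8. [r1c3∈{5}] nothing but 5 survives at r1c3. So r1c3=5.
Step 9. [r3c1∈{2}] r3c1's peers cover all but 2 ⇒ r3c1=2.
Step 10. [r1c5∈{3}] r1c5 has the single candidate 3 ⇒ r1c5=3.
Step 11. [r2c2∈{3}] only 3 remains possible at r2c2, so r2c2=3.
Step 12. [r4c3∈{6}] r4c3 is down to just 6. So r4c3=6.
Step 13. [r1c6∈{4}] r1c6 has the single candidate 4. So r1c6=4.
Step 14. [r6c4∈{2}] r6c4 is down to just 2, so r6c4=2.
Step 15. [r3c4∈{3}] only 3 remains possible at r3c4, so r3c4=3.
Step 16. [r6c2∈{1}] r6c2 is down to just 1 ⇒ r6c2=1.
Step 17. [r6c1∈{4}] r6c1's peers cover all but 4. So r6c1=4.

Answer: 6 2 5 1 3 4 / 1 3 4 6 5 2 / 2 5 1 3 4 6 / 3 4 6 5 2 1 / 5 6 2 4 1 3 / 4 1 3 2 6 5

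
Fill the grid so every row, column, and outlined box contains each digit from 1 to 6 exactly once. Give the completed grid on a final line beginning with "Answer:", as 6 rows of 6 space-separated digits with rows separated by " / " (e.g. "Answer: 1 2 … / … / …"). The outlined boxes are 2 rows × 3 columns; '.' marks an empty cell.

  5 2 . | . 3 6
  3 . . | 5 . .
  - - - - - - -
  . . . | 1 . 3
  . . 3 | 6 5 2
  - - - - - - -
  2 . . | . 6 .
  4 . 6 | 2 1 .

Step 1. [r4c2∈{1,4}] row 4 places 4 nowhere but r4c2. So r4c2=4.
Step 2. [r1c4∈{4}] r1c4's peers cover all but 4 ⇒ r1c4=4.
Step 3. [r1c3∈{1}] only 1 remains possible at r1c3, so r1c3=1.
Step 4. [r5c3∈{5}] nothing but 5 survives at r5c3, so r5c3=5.
Step 5. [r3c2∈{5,6}] row 3 places 5 nowhere but r3c2, so r3c2=5.
Step 6. [r5c2∈{1,3}] 1 has one home in row 5: r5c2. So r5c2=1.
Step 7. [r3c1∈{6}] r3c1 is down to just 6 ⇒ r3c1=6.
Step 8. [r2c3∈{4}] only 4 remains possible at r2c3. So r2c3=4.
Step 9. [r2c6∈{1}] nothing but 1 survives at r2c6. So r2c6=1.
Step 10. [r6c6∈{5}] nothing but 5 survives at r6c6 ⇒ r6c6=5.
Step 11. [r6c2∈{3}] only 3 remains possible at r6c2 ⇒ r6c2=3.
Step 12. [r3c3∈{2}] r3c3's peers cover all but 2 ⇒ r3c3=2.
Step 13. [r3c5∈{4}] r3c5 is down to just 4. So r3c5=4.
Step 14. [r2c5∈{2}] nothing but 2 survives at r2c5 ⇒ r2c5=2.
Step 15. [r4c1∈{1}] only 1 remains possible at r4c1, so r4c1=1.
Step 16. [r5c4∈{3}] r5c4 is down to just 3. So r5c4=3.
Step 17. [r2c2∈{6}] r2c2 has the single candidate 6 ⇒ r2c2=6.
Step 18. [r5c6∈{4}] r5c6 is down to just 4. So r5c6=4.

Answer: 5 2 1 4 3 6 / 3 6 4 5 2 1 / 6 5 2 1 4 3 / 1 4 3 6 5 2 / 2 1 5 3 6 4 / 4 3 6 2 1 5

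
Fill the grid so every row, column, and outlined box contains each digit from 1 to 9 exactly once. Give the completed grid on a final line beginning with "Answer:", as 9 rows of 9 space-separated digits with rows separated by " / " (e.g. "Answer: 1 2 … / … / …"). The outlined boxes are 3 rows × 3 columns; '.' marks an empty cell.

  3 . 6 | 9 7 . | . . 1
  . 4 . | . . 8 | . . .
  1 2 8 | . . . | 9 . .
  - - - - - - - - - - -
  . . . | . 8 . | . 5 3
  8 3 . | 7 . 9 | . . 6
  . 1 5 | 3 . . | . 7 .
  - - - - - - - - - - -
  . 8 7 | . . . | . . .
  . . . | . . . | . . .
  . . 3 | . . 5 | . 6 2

Step 1. [r8c3∈{1,2,4,9}] across col 3, 1 lands solely at r8c3 ⇒ r8c3=1.
Step 2. [r2c7∈{2,3,5,6,7}] 6 has one home in col 7: r2c7, so r2c7=6.
Step 3. [r8c6∈{2,3,4,6,7}] in col 6, 7 fits only at r8c6. So r8c6=7.
Step 4. [r9c2∈{9}] r9c2 is down to just 9. So r9c2=9.
Step 5. [r9c1∈{4}] r9c1 has the single candidate 4 ⇒ r9c1=4.
Step 6. [r9c5∈{1}] r9c5 has the single candidate 1. So r9c5=1.
Step 7. [r4c6∈{1,2,4,6}] col 6 places 1 nowhere but r4c6 ⇒ r4c6=1.
Step 8. [r6c9∈{4,8,9}] 9 has one home in box 6: r6c9. So r6c9=9.
Step 9. [r8c9∈{4,5,8}] across col 9, 8 lands solely at r8c9. So r8c9=8.
Step 10. [r5c5∈{2,4,5}] across row 5, 5 lands solely at r5c5 ⇒ r5c5=5.
Step 11. [r2c1∈{5,7,9}] box 1 places 7 nowhere but r2c1. So r2c1=7.
Step 12. [r2c9∈{5}] only 5 remains possible at r2c9. So r2c9=5.
Step 13. [r7c9∈{4}] r7c9's peers cover all but 4, so r7c9=4.
Step 14. [r4c1∈{2,6,9}] 9 has one home in col 1: r4c1. So r4c1=9.
Step 15. [r6c7∈{2,4,8}] in row 6, 8 fits only at r6c7 ⇒ r6c7=8.
Step 16. [r1c8∈{2,4,8}] across row 1, 8 lands solely at r1c8. So r1c8=8.
Step 17. [r3c4∈{4,5,6}] across row 3, 5 lands solely at r3c4 ⇒ r3c4=5.
Step 18. [r4c2∈{6,7}] row 4 places 7 nowhere but r4c2, so r4c2=7.
Step 19. [r4c4∈{2,4,6}] r4c4 is the only open cell in row 4 admitting 6. So r4c4=6.
Step 20. [r7c4∈{2}] r7c4's peers cover all but 2. So r7c4=2.
Step 21. [r8c2∈{5,6}] col 2 places 6 nowhere but r8c2 ⇒ r8c2=6.
Step 22. [r8c1∈{2,5}] across row 8, 2 lands solely at r8c1 ⇒ r8c1=2.
Step 23. [r8c7∈{3,5}] across row 8, 5 lands solely at r8c7 ⇒ r8c7=5.
Step 24. [r7c7∈{1,3}] col 7 places 3 nowhere but r7c7. So r7c7=3.
Step 25. [r3c6∈{3,4,6}] in col 6, 3 fits only at r3c6. So r3c6=3.
Step 26. [r3c8∈{4}] r3c8 is down to just 4 ⇒ r3c8=4.
Step 27. [r1c7∈{2}] nothing but 2 survives at r1c7, so r1c7=2.
Step 28. [r7c8∈{1,9}] row 7 places 1 nowhere but r7c8. So r7c8=1.
Step 29. [r6c6∈{2,4}] 2 has one home in col 6: r6c6, so r6c6=2.
Step 30. [r8c5∈{3,4,9}] across row 8, 3 lands solely at r8c5 ⇒ r8c5=3.
Step 31. [r4c7∈{4}] nothing but 4 survives at r4c7 ⇒ r4c7=4.
Step 32. [r7c5∈{6,9}] row 7 places 9 nowhere but r7c5. So r7c5=9.
Step 33. [r5c8∈{2}] r5c8's peers cover all but 2, so r5c8=2.
Step 34. [r6c5∈{4}] r6c5 has the single candidate 4, so r6c5=4.
Step 35. [r7c1∈{5}] r7c1 is down to just 5, so r7c1=5.
Step 36. [r1c6∈{4}] nothing but 4 survives at r1c6, so r1c6=4.
Step 37. [r2c4∈{1}] r2c4 is down to just 1. So r2c4=1.
Step 38. [r2c8∈{3}] nothing but 3 survives at r2c8 ⇒ r2c8=3.
Step 39. [r8c8∈{9}] r8c8 has the single candidate 9 ⇒ r8c8=9.
Step 40. [r7c6∈{6}] nothing but 6 survives at r7c6, so r7c6=6.
Step 41. [r1c2∈{5}] r1c2's peers cover all but 5. So r1c2=5.
Step 42. [r6c1∈{6}] r6c1 has the single candidate 6. So r6c1=6.
Step 43. [r4c3∈{2}] r4c3 is down to just 2, so r4c3=2.
Step 44. [r5c7∈{1}] nothing but 1 survives at r5c7, so r5c7=1.
Step 45. [r3c5∈{6}] only 6 remains possible at r3c5. So r3c5=6.
Step 46. [r9c7∈{7}] only 7 remains possible at r9c7. So r9c7=7.
Step 47. [r9c4∈{8}] r9c4 is down to just 8, so r9c4=8.
Step 48. [r3c9∈{7}] r3c9's peers cover all but 7, so r3c9=7.
Step 49. [r8c4∈{4}] r8c4 is down to just 4. So r8c4=4.
Step 50. [r2c5∈{2}] nothing but 2 survives at r2c5, so r2c5=2.
Step 51. [r2c3∈{9}] r2c3 has the single candidate 9 ⇒ r2c3=9.
Step 52. [r5c3∈{4}] r5c3 is down to just 4 ⇒ r5c3=4.

Answer: 3 5 6 9 7 4 2 8 1 / 7 4 9 1 2 8 6 3 5 / 1 2 8 5 6 3 9 4 7 / 9 7 2 6 8 1 4 5 3 / 8 3 4 7 5 9 1 2 6 / 6 1 5 3 4 2 8 7 9 / 5 8 7 2 9 6 3 1 4 / 2 6 1 4 3 7 5 9 8 / 4 9 3 8 1 5 7 6 2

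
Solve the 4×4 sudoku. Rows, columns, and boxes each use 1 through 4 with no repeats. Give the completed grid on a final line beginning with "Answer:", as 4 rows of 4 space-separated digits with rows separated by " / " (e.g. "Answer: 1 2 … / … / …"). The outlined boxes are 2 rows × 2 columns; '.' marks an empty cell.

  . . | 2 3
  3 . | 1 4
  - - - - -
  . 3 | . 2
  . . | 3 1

Step 1. [r3c1∈{1,4}] r3c1 is the only open cell in row 3 admitting 1. So r3c1=1.
Step 2. [r1c1∈{4}] r1c1 has the single candidate 4. So r1c1=4.
Step 3. [r2c2∈{2}] r2c2 has the single candidate 2. So r2c2=2.
Step 4. [r4c1∈{2}] r4c1 is down to just 2, so r4c1=2.
Step 5. [r4c2∈{4}] r4c2 has the single candidate 4. So r4c2=4.
Step 6. [r1c2∈{1}] r1c2's peers cover all but 1 ⇒ r1c2=1.
Step 7. [r3c3∈{4}] nothing but 4 survives at r3c3. So r3c3=4.

Answer: 4 1 2 3 / 3 2 1 4 / 1 3 4 2 / 2 4 3 1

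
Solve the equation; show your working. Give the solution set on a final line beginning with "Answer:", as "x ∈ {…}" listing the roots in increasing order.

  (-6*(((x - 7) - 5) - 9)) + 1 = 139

Step 1. [(-6*(((x - 7) - 5) - 9)) + 1 = 139] 1 comes off first (subtract 1). So sub: -6*(((x - 7) - 5) - 9) = 138.
Step 2. [-6*(((x - 7) - 5) - 9) = 138] -6 out front; divide by -6. So div: ((x - 7) - 5) - 9 = -23.
Step 3. [((x - 7) - 5) - 9 = -23] add 9: x sits inside (… - 9), so sub: (x - 7) - 5 = -14.
Step 4. [(x - 7) - 5 = -14] add 5: x sits inside (… - 5), so sub: x - 7 = -9.
Step 5. [x - 7 = -9] -7 is outermost — add 7 both sides, so sub: x = -2.

Answer: x ∈ {-2}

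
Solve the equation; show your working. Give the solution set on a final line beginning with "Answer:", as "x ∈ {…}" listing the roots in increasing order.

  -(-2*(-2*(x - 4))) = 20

Step 1. [-(-2*(-2*(x - 4))) = 20] flip signs both sides. So neg: -2*(-2*(x - 4)) = -20.
Step 2. [-2*(-2*(x - 4)) = -20] -2·(inner) — divide through by -2. So div: -2*(x - 4) = 10.
Step 3. [-2*(x - 4) = 10] LHS = -2·(…); ÷-2 both sides ⇒ div: x - 4 = -5.
Step 4. [x - 4 = -5] the outer -4 inverts by adding 4, so sub: x = -1.

Answer: x ∈ {-1}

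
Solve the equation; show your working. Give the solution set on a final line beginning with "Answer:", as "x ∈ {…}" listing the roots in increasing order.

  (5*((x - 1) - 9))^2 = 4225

Step 1. [(5*((x - 1) - 9))^2 = 4225] LHS squared, RHS 4225 ≥ 0: apply √ (±). So sqrt: 5*((x - 1) - 9) = 65 or -65.
Step 2. [5*((x - 1) - 9) = 65 or -65] divide by the outer 5 ⇒ div: (x - 1) - 9 = 13 or -13.
Step 3. [(x - 1) - 9 = 13 or -13] peel the -9: add 9 from each side, so sub: x - 1 = 22 or -4.
Step 4. [x - 1 = 22 or -4] -1 is outermost — add 1 both sides. So sub: x = 23 or -3.

Answer: x ∈ {-3, 23}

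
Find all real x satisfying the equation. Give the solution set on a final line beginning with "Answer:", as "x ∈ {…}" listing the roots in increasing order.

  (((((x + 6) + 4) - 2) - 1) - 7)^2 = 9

Step 1. [(((((x + 6) + 4) - 2) - 1) - 7)^2 = 9] √ both sides: 9 ≥ 0 gives two branches. So sqrt: ((((x + 6) + 4) - 2) - 1) - 7 = 3 or -3.
Step 2. [((((x + 6) + 4) - 2) - 1) - 7 = 3 or -3] peel the -7: add 7 from each side, so sub: (((x + 6) + 4) - 2) - 1 = 10 or 4.
Step 3. [(((x + 6) + 4) - 2) - 1 = 10 or 4] 1 comes off first (add 1), so sub: ((x + 6) + 4) - 2 = 11 or 5.
Step 4. [((x + 6) + 4) - 2 = 11 or 5] 2 comes off first (add 2) ⇒ sub: (x + 6) + 4 = 13 or 7.
Step 5. [(x + 6) + 4 = 13 or 7] 4 comes off first (subtract 4) ⇒ sub: x + 6 = 9 or 3.
Step 6. [x + 6 = 9 or 3] 6 comes off first (subtract 6), so sub: x = 3 or -3.

Answer: x ∈ {-3, 3}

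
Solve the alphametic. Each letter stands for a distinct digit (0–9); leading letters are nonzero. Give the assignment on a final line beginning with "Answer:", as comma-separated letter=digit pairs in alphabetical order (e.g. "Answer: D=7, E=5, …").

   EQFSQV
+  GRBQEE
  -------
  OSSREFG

Step 1. [col 1: V + E ≡ G (mod 10)] no forcing yet in column 1 (carry-in 0); G=2 is free and consistent — try it, so G=2.
Step 2. [col 1: V + E ≡ G (mod 10)] several values work for E in column 1 (V + E ≡ G (mod 10), carry-in 0); try E=7. So E=7.
Step 3. [col 1: V + E ≡ G (mod 10)] from column 1 (E=7, G=2, carry-in 0, digits 2,7 already taken and all letters distinct): V must equal 5, so V=5.
Step 4. [col 2: Q + E ≡ F (mod 10)] no forcing yet in column 2 (carry-in 1); F=4 is free and consistent — try it, so F=4.
Step 5. [O] O is the leading digit of a 7-digit sum of two 6-digit numbers; the final carry is exactly 1 ⇒ O=1.
Step 6. [col 2: Q + E ≡ F (mod 10)] from column 2 (E=7, F=4, carry-in 1, digits 1,2,4,5,7 already taken and all letters distinct): Q must equal 6, so Q=6.
Step 7. [col 3: S + Q ≡ E (mod 10)] from column 3 (Q=6, E=7, carry-in 1, digits 1,2,4,5,6,7 already taken and all letters distinct): S must equal 0. So S=0.
Step 8. [col 4: F + B ≡ R (mod 10)] in column 4 we have F+B≡R with carry-in 0; given F=4 and digits 0,1,2,4,5,6,7 already taken and all letters distinct, that pins B to 9. So B=9.
Step 9. [col 4: F + B ≡ R (mod 10)] column 4: given F=4, B=9, carry-in 0, and digits 0,1,2,4,5,6,7,9 already taken and all letters distinct, F+B≡R (mod 10) forces R=3. So R=3.

Answer: B=9, E=7, F=4, G=2, O=1, Q=6, R=3, S=0, V=5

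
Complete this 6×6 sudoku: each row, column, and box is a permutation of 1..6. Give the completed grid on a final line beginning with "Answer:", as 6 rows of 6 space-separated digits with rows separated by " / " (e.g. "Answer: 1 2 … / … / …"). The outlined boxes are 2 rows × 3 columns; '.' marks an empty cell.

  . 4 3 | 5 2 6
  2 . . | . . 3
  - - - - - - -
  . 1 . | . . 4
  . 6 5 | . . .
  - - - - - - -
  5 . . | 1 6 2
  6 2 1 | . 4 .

Step 1. [r3c1∈{3}] r3c1 has the single candidate 3. So r3c1=3.
Step 2. [r4c5∈{1,3}] r4c5 is the only open cell in col 5 admitting 3, so r4c5=3.
Step 3. [r4c4∈{2}] r4c4's peers cover all but 2, so r4c4=2.
Step 4. [r3c5∈{5}] only 5 remains possible at r3c5. So r3c5=5.
Step 5. [r2c3∈{6}] r2c3 is down to just 6 ⇒ r2c3=6.
Step 6. [r2c5∈{1}] only 1 remains possible at r2c5. So r2c5=1.
Step 7. [r3c3∈{2}] only 2 remains possible at r3c3. So r3c3=2.
Step 8. [r2c2∈{5}] r2c2's peers cover all but 5, so r2c2=5.
Step 9. [r2c4∈{4}] r2c4's peers cover all but 4. So r2c4=4.
Step 10. [r5c3∈{4}] r5c3 is down to just 4, so r5c3=4.
Step 11. [r3c4∈{6}] r3c4's peers cover all but 6. So r3c4=6.
Step 12. [r5c2∈{3}] r5c2's peers cover all but 3. So r5c2=3.
Step 13. [r1c1∈{1}] nothing but 1 survives at r1c1. So r1c1=1.
Step 14. [r4c6∈{1}] r4c6 is down to just 1. So r4c6=1.
Step 15. [r6c6∈{5}] only 5 remains possible at r6c6, so r6c6=5.
Step 16. [r4c1∈{4}] r4c1 has the single candidate 4. So r4c1=4.
Step 17. [r6c4∈{3}] r6c4 has the single candidate 3. So r6c4=3.

Answer: 1 4 3 5 2 6 / 2 5 6 4 1 3 / 3 1 2 6 5 4 / 4 6 5 2 3 1 / 5 3 4 1 6 2 / 6 2 1 3 4 5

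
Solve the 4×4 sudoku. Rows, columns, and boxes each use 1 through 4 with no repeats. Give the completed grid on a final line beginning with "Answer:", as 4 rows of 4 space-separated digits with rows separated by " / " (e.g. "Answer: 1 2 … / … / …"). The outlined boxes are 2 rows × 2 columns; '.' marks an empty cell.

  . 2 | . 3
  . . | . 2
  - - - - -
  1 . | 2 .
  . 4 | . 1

Step 1. [r1c3∈{1,4}] row 1 places 1 nowhere but r1c3. So r1c3=1.
Step 2. [r3c2∈{3}] only 3 remains possible at r3c2, so r3c2=3.
Step 3. [r2c3∈{4}] nothing but 4 survives at r2c3. So r2c3=4.
Step 4. [r2c1∈{3}] r2c1's peers cover all but 3 ⇒ r2c1=3.
Step 5. [r3c4∈{4}] r3c4's peers cover all but 4 ⇒ r3c4=4.
Step 6. [r1c1∈{4}] nothing but 4 survives at r1c1 ⇒ r1c1=4.
Step 7. [r2c2∈{1}] r2c2 is down to just 1. So r2c2=1.
Step 8. [r4c3∈{3}] r4c3 has the single candidate 3 ⇒ r4c3=3.
Step 9. [r4c1∈{2}] r4c1 has the single candidate 2. So r4c1=2.

Answer: 4 2 1 3 / 3 1 4 2 / 1 3 2 4 / 2 4 3 1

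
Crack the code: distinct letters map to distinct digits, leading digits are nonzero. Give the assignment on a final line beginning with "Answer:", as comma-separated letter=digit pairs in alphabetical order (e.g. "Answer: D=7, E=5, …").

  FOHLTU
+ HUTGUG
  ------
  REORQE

Step 1. [col 1: U + G ≡ E (mod 10)] several values work for E in column 1 (U + G ≡ E (mod 10), carry-in 0); try E=0, so E=0.
Step 2. [col 1: U + G ≡ E (mod 10)] column 1 (U + G ≡ E (mod 10), carry-in 0) doesn't pin G yet; pick G=6 and continue, so G=6.
Step 3. [col 1: U + G ≡ E (mod 10)] in column 1 we have U+G≡E with carry-in 0; given G=6, E=0 and digits 0,6 already taken and all letters distinct, that pins U to 4, so U=4.
Step 4. [col 2: T + U ≡ Q (mod 10)] no forcing yet in column 2 (carry-in 1); Q=3 is free and consistent — try it. So Q=3.
Step 5. [col 2: T + U ≡ Q (mod 10)] from column 2 (U=4, Q=3, carry-in 1, digits 0,3,4,6 already taken and all letters distinct): T must equal 8 ⇒ T=8.
Step 6. [col 3: L + G ≡ R (mod 10)] column 3 (L + G ≡ R (mod 10), carry-in 1) doesn't pin R yet; pick R=9 and continue. So R=9.
Step 7. [col 3: L + G ≡ R (mod 10)] column 3 reads L+G+carry(1)=R with G=6, R=9; with digits 0,3,4,6,8,9 already taken and all letters distinct, the only value for L is 2 ⇒ L=2.
Step 8. [col 4: H + T ≡ O (mod 10)] column 4: given T=8, carry-in 0, and digits 0,2,3,4,6,8,9 already taken and all letters distinct, H+T≡O (mod 10) forces O=5 ⇒ O=5.
Step 9. [col 4: H + T ≡ O (mod 10)] in column 4 we have H+T≡O with carry-in 0; given T=8, O=5 and digits 0,2,3,4,5,6,8,9 already taken and all letters distinct, that pins H to 7. So H=7.
Step 10. [col 6: F + H ≡ R (mod 10)] from column 6 (H=7, R=9, carry-in 1, digits 0,2,3,4,5,6,7,8,9 already taken and all letters distinct): F must equal 1 ⇒ F=1.

Answer: E=0, F=1, G=6, H=7, L=2, O=5, Q=3, R=9, T=8, U=4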